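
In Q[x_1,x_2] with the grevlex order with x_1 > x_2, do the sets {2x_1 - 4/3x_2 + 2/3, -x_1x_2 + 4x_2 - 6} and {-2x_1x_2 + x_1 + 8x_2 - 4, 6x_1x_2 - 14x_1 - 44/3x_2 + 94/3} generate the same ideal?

No, the ideals differ.

Equality of ideals is decidable: compute both reduced Gröbner bases (unique for the ordering) and check whether they agree.
Buchberger on the first generating set:
f_1 = 2x_1 - 4/3x_2 + 2/3, LT = x_1.
f_2 = -x_1x_2 + 4x_2 - 6, LT = x_1x_2.

S(f_1,f_2): lcm = x_1x_2. S = -2/3x_2^2 + 13/3x_2 - 6.
  leading term x_2^2: no divisor's leading term divides it; move -2/3x_2^2 to the remainder.
  leading term x_2: no divisor's leading term divides it; move 13/3x_2 to the remainder.
  leading term 1: no divisor's leading term divides it; move -6 to the remainder.
  remainder -2/3x_2^2 + 13/3x_2 - 6 ≠ 0; add g_3 = -2/3x_2^2 + 13/3x_2 - 6 to the basis.

The other S-polynomials (S(f_1,g_3), S(f_2,g_3)) all reduce to 0 modulo the current basis, so we have a Gröbner basis.
Inter-reduce: drop elements whose leading term is divisible by another's, tail-reduce, and make monic.
Reduced Gröbner basis: {x_2^2 - 13/2x_2 + 9, x_1 - 2/3x_2 + 1/3}.

Buchberger on the second generating set:
h_1 = -2x_1x_2 + x_1 + 8x_2 - 4, LT = x_1x_2.
h_2 = 6x_1x_2 - 14x_1 - 44/3x_2 + 94/3, LT = x_1x_2.

S(h_1,h_2): lcm = x_1x_2. S = 11/6x_1 - 14/9x_2 - 29/9.
  leading term x_1: no divisor's leading term divides it; move 11/6x_1 to the remainder.
  leading term x_2: no divisor's leading term divides it; move -14/9x_2 to the remainder.
  leading term 1: no divisor's leading term divides it; move -29/9 to the remainder.
  remainder 11/6x_1 - 14/9x_2 - 29/9 ≠ 0; add k_3 = 11/6x_1 - 14/9x_2 - 29/9 to the basis.

S(h_1,k_3): lcm = x_1x_2. S = 28/33x_2^2 - 1/2x_1 - 74/33x_2 + 2.
  leading term x_2^2: no divisor's leading term divides it; move 28/33x_2^2 to the remainder.
  leading term x_1: subtract (-3/11)·k_3 from -1/2x_1 - 74/33x_2 + 2 → -8/3x_2 + 37/33
  leading term x_2: no divisor's leading term divides it; move -8/3x_2 to the remainder.
  leading term 1: no divisor's leading term divides it; move 37/33 to the remainder.
  remainder 28/33x_2^2 - 8/3x_2 + 37/33 ≠ 0; add k_4 = 28/33x_2^2 - 8/3x_2 + 37/33 to the basis.

The other S-polynomials (S(h_2,k_3), S(h_1,k_4), S(h_2,k_4), S(k_3,k_4)) all reduce to 0 modulo the current basis, so we have a Gröbner basis.
Inter-reduce: drop elements whose leading term is divisible by another's, tail-reduce, and make monic.
Reduced Gröbner basis: {x_2^2 - 22/7x_2 + 37/28, x_1 - 28/33x_2 - 58/33}.

The bases are distinct; the ideals are different.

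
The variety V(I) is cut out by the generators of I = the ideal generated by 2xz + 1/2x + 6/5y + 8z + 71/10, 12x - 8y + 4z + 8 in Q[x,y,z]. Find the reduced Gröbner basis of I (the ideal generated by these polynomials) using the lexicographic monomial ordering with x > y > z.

G = {x - 2/3y + 1/3z + 2/3, yz + 23/20y - 1/2z^2 + 39/8z + 203/40}

f_1 = 2xz + 1/2x + 6/5y + 8z + 71/10, LT = xz.
f_2 = 12x - 8y + 4z + 8, LT = x.

S(f_1,f_2): lcm = xz. S = 1/4x + 2/3yz + 3/5y - 1/3z^2 + 10/3z + 71/20.
  leading term x: subtract (1/48)·f_2 from 1/4x + 2/3yz + 3/5y - 1/3z^2 + 10/3z + 71/20 → 2/3yz + 23/30y - 1/3z^2 + 13/4z + 203/60
  leading term yz: no divisor's leading term divides it; move 2/3yz to the remainder.
  leading term y: no divisor's leading term divides it; move 23/30y to the remainder.
  leading term z^2: no divisor's leading term divides it; move -1/3z^2 to the remainder.
  leading term z: no divisor's leading term divides it; move 13/4z to the remainder.
  leading term 1: no divisor's leading term divides it; move 203/60 to the remainder.
  remainder 2/3yz + 23/30y - 1/3z^2 + 13/4z + 203/60 ≠ 0; add g_3 = 2/3yz + 23/30y - 1/3z^2 + 13/4z + 203/60 to the basis.

The other S-polynomials (S(f_1,g_3), S(f_2,g_3)) all reduce to 0 modulo the current basis, so we have a Gröbner basis.
Inter-reduce: drop elements whose leading term is divisible by another's, tail-reduce, and make monic.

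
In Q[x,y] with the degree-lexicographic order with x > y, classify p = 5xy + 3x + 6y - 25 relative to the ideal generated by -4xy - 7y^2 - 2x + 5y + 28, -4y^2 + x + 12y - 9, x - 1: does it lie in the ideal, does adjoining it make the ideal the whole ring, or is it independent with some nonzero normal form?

5xy + 3x + 6y - 25 lies in I (it reduces to 0).

First compute the reduced Gröbner basis of I by Buchberger's algorithm.
f_1 = -4xy - 7y^2 - 2x + 5y + 28, LT = xy.
f_2 = -4y^2 + x + 12y - 9, LT = y^2.
f_3 = x - 1, LT = x.

S(f_1,f_2): lcm = xy^2. S = 7/4y^3 + 1/4x^2 + 7/2xy - 5/4y^2 - 9/4x - 7y.
  leading term y^3: subtract (-7/16y)·f_2 from 7/4y^3 + 1/4x^2 + 7/2xy - 5/4y^2 - 9/4x - 7y → 1/4x^2 + 63/16xy + 4y^2 - 9/4x - 175/16y
  leading term x^2: subtract (1/4x)·f_3 from 1/4x^2 + 63/16xy + 4y^2 - 9/4x - 175/16y → 63/16xy + 4y^2 - 2x - 175/16y
  leading term xy: subtract (-63/64)·f_1 from 63/16xy + 4y^2 - 2x - 175/16y → -185/64y^2 - 127/32x - 385/64y + 441/16
  leading term y^2: subtract (185/256)·f_2 from -185/64y^2 - 127/32x - 385/64y + 441/16 → -1201/256x - 235/16y + 8721/256
  leading term x: subtract (-1201/256)·f_3 from -1201/256x - 235/16y + 8721/256 → -235/16y + 235/8
  leading term y: no divisor's leading term divides it; move -235/16y to the remainder.
  leading term 1: no divisor's leading term divides it; move 235/8 to the remainder.
  remainder -235/16y + 235/8 ≠ 0; add h_4 = -235/16y + 235/8 to the basis.

The other S-polynomials (S(f_1,f_3), S(f_2,f_3), S(f_1,h_4), S(f_2,h_4), S(f_3,h_4)) all reduce to 0 modulo the current basis, so we have a Gröbner basis.
Inter-reduce: drop elements whose leading term is divisible by another's, tail-reduce, and make monic.
Reduced Gröbner basis: {x - 1, y - 2}.
Label its elements g_1 = x - 1, g_2 = y - 2.

Reduce p = 5xy + 3x + 6y - 25 modulo G:
  leading term xy: subtract (5y)·g_1 from 5xy + 3x + 6y - 25 → 3x + 11y - 25
  leading term x: subtract (3)·g_1 from 3x + 11y - 25 → 11y - 22
  leading term y: subtract (11)·g_2 from 11y - 22 → 0
  normal form = 0.
Since the normal form is 0, p ∈ I.

The remainder on division by a Gröbner basis is unique — it is the normal form.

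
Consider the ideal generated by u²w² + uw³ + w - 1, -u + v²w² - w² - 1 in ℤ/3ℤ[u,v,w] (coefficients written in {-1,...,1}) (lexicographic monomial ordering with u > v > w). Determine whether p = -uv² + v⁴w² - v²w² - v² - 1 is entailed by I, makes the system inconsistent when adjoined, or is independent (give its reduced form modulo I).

Adjoining -uv² + v⁴w² - v²w² - v² - 1 makes the ideal the whole ring: the system is inconsistent.

First compute the reduced Gröbner basis of I by Buchberger's algorithm.
f_1 = u²w² + uw³ + w - 1, LT = u²w².
f_2 = -u + v²w² - w² - 1, LT = u.

S(f_1,f_2): lcm = u²w². S = uv²w⁴ - uw⁴ + uw³ - uw² + w - 1.
  leading term uv²w⁴: subtract (-v²w⁴)·f_2 from uv²w⁴ - uw⁴ + uw³ - uw² + w - 1 → -uw⁴ + uw³ - uw² + v⁴w⁶ - v²w⁶ - v²w⁴ + w - 1
  leading term uw⁴: subtract (w⁴)·f_2 from -uw⁴ + uw³ - uw² + v⁴w⁶ - v²w⁶ - v²w⁴ + w - 1 → uw³ - uw² + v⁴w⁶ + v²w⁶ - v²w⁴ + w⁶ + w⁴ + w - 1
  leading term uw³: subtract (-w³)·f_2 from uw³ - uw² + v⁴w⁶ + v²w⁶ - v²w⁴ + w⁶ + w⁴ + w - 1 → -uw² + v⁴w⁶ + v²w⁶ + v²w⁵ - v²w⁴ + w⁶ - w⁵ + w⁴ - w³ + w - 1
  leading term uw²: subtract (w²)·f_2 from -uw² + v⁴w⁶ + v²w⁶ + v²w⁵ - v²w⁴ + w⁶ - w⁵ + w⁴ - w³ + w - 1 → v⁴w⁶ + v²w⁶ + v²w⁵ + v²w⁴ + w⁶ - w⁵ - w⁴ - w³ + w² + w - 1
  leading term v⁴w⁶: no divisor's leading term divides it; move v⁴w⁶ to the remainder.
  leading term v²w⁶: no divisor's leading term divides it; move v²w⁶ to the remainder.
  leading term v²w⁵: no divisor's leading term divides it; move v²w⁵ to the remainder.
  leading term v²w⁴: no divisor's leading term divides it; move v²w⁴ to the remainder.
  leading term w⁶: no divisor's leading term divides it; move w⁶ to the remainder.
  leading term w⁵: no divisor's leading term divides it; move -w⁵ to the remainder.
  leading term w⁴: no divisor's leading term divides it; move -w⁴ to the remainder.
  leading term w³: no divisor's leading term divides it; move -w³ to the remainder.
  leading term w²: no divisor's leading term divides it; move w² to the remainder.
  leading term w: no divisor's leading term divides it; move w to the remainder.
  leading term 1: no divisor's leading term divides it; move -1 to the remainder.
  remainder v⁴w⁶ + v²w⁶ + v²w⁵ + v²w⁴ + w⁶ - w⁵ - w⁴ - w³ + w² + w - 1 ≠ 0; add h_3 = v⁴w⁶ + v²w⁶ + v²w⁵ + v²w⁴ + w⁶ - w⁵ - w⁴ - w³ + w² + w - 1 to the basis.

The other S-polynomials (S(f_1,h_3), S(f_2,h_3)) all reduce to 0 modulo the current basis, so we have a Gröbner basis.
Inter-reduce: drop elements whose leading term is divisible by another's, tail-reduce, and make monic.
Reduced Gröbner basis: {u - v²w² + w² + 1, v⁴w⁶ + v²w⁶ + v²w⁵ + v²w⁴ + w⁶ - w⁵ - w⁴ - w³ + w² + w - 1}.
Label its elements g_1 = u - v²w² + w² + 1, g_2 = v⁴w⁶ + v²w⁶ + v²w⁵ + v²w⁴ + w⁶ - w⁵ - w⁴ - w³ + w² + w - 1.

Reduce p = -uv² + v⁴w² - v²w² - v² - 1 modulo G:
  leading term uv²: subtract (-v²)·g_1 from -uv² + v⁴w² - v²w² - v² - 1 → -1
  leading term 1: no divisor's leading term divides it; move -1 to the remainder.
  normal form = -1.
The normal form is nonzero, so p ∉ I. Since p minus its normal form lies in I, I + (p) = I + (r) where r = -1; decide whether this ideal is the whole ring.
Here r = -1 is a nonzero constant, hence a unit: 1 ∈ I + (p), the Gröbner basis of I + (p) is {1}, and the enlarged system has no common solution — adjoining p is inconsistent.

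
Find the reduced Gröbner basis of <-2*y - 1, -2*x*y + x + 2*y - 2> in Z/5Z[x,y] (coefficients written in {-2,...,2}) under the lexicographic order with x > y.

G = {x + 1, y - 2}

This is the nonlinear analogue of row-reducing a linear system.

f_1 = -2*y - 1, LT = y.
f_2 = -2*x*y + x + 2*y - 2, LT = x*y.

S(f_1,f_2): lcm = x*y. S = x + y - 1.
  leading term x: no divisor's leading term divides it; move x to the remainder.
  leading term y: subtract (2)·f_1 from y - 1 → 1
  leading term 1: no divisor's leading term divides it; move 1 to the remainder.
  remainder x + 1 ≠ 0; add g_3 = x + 1 to the basis.

The other S-polynomials (S(f_1,g_3), S(f_2,g_3)) all reduce to 0 modulo the current basis, so we have a Gröbner basis.
Inter-reduce: drop elements whose leading term is divisible by another's, tail-reduce, and make monic.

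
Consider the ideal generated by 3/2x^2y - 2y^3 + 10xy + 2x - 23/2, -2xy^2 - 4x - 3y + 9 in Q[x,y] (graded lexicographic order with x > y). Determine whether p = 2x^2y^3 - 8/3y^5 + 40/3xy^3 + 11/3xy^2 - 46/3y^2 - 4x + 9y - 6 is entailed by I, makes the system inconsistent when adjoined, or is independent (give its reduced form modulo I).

2x^2y^3 - 8/3y^5 + 40/3xy^3 + 11/3xy^2 - 46/3y^2 - 4x + 9y - 6 is independent of I; its normal form modulo I is -6x + 15/2y - 3/2.

First compute the reduced Gröbner basis of I by Buchberger's algorithm.
f_1 = 3/2x^2y - 2y^3 + 10xy + 2x - 23/2, LT = x^2y.
f_2 = -2xy^2 - 4x - 3y + 9, LT = xy^2.

S(f_1,f_2): lcm = x^2y^2. S = -4/3y^4 + 20/3xy^2 - 2x^2 - 1/6xy + 9/2x - 23/3y.
  reduce S modulo (f_1, f_2):
  remainder -4/3y^4 - 2x^2 - 1/6xy - 53/6x - 53/3y + 30 ≠ 0; add h_3 = -4/3y^4 - 2x^2 - 1/6xy - 53/6x - 53/3y + 30 to the basis.

S(f_1,h_3): lcm = x^2y^4. S = -4/3y^6 + 20/3xy^4 - 3/2x^4 - 1/8x^3y + 4/3xy^3 - 53/8x^3 - 53/4x^2y - 23/3y^3 + 45/2x^2.
  reduce S modulo (f_1, f_2, h_3):
  remainder -3/2x^4 - 53/8x^3 - 149/9y^3 + 56/3x^2 + 694/9xy - 2y^2 + 2419/72x + 51/4y - 1039/9 ≠ 0; add h_4 = -3/2x^4 - 53/8x^3 - 149/9y^3 + 56/3x^2 + 694/9xy - 2y^2 + 2419/72x + 51/4y - 1039/9 to the basis.

S(f_2,h_3): lcm = xy^4. S = -3/2x^3 - 1/8x^2y + 2xy^2 + 3/2y^3 - 53/8x^2 - 53/4xy - 9/2y^2 + 45/2x.
  reduce S modulo (f_1, f_2, h_3, h_4):
  remainder -3/2x^3 + 4/3y^3 - 53/8x^2 - 149/12xy - 9/2y^2 + 56/3x - 3y + 193/24 ≠ 0; add h_5 = -3/2x^3 + 4/3y^3 - 53/8x^2 - 149/12xy - 9/2y^2 + 56/3x - 3y + 193/24 to the basis.

The other S-polynomials (S(f_1,h_4), S(f_2,h_4), S(h_3,h_4), S(f_1,h_5), S(f_2,h_5), S(h_3,h_5), S(h_4,h_5)) all reduce to 0 modulo the current basis, so we have a Gröbner basis.
Inter-reduce: drop elements whose leading term is divisible by another's, tail-reduce, and make monic.
Reduced Gröbner basis: {y^4 + 3/2x^2 + 1/8xy + 53/8x + 53/4y - 45/2, x^3 - 8/9y^3 + 53/12x^2 + 149/18xy + 3y^2 - 112/9x + 2y - 193/36, x^2y - 4/3y^3 + 20/3xy + 4/3x - 23/3, xy^2 + 2x + 3/2y - 9/2}.
Label its elements g_1 = y^4 + 3/2x^2 + 1/8xy + 53/8x + 53/4y - 45/2, g_2 = x^3 - 8/9y^3 + 53/12x^2 + 149/18xy + 3y^2 - 112/9x + 2y - 193/36, g_3 = x^2y - 4/3y^3 + 20/3xy + 4/3x - 23/3, g_4 = xy^2 + 2x + 3/2y - 9/2.

Reduce p = 2x^2y^3 - 8/3y^5 + 40/3xy^3 + 11/3xy^2 - 46/3y^2 - 4x + 9y - 6 modulo G:
  leading term x^2y^3: subtract (2y^2)·g_3 from 2x^2y^3 - 8/3y^5 + 40/3xy^3 + 11/3xy^2 - 46/3y^2 - 4x + 9y - 6 → xy^2 - 4x + 9y - 6
  leading term xy^2: subtract (1)·g_4 from xy^2 - 4x + 9y - 6 → -6x + 15/2y - 3/2
  leading term x: no divisor's leading term divides it; move -6x to the remainder.
  leading term y: no divisor's leading term divides it; move 15/2y to the remainder.
  leading term 1: no divisor's leading term divides it; move -3/2 to the remainder.
  normal form = -6x + 15/2y - 3/2.
The normal form is nonzero, so p ∉ I. Since p minus its normal form lies in I, I + (p) = I + (r) where r = -6x + 15/2y - 3/2; decide whether this ideal is the whole ring.
Run Buchberger on G together with r (pairs among the g_i already reduce to 0 since G is a Gröbner basis):
g_1 = y^4 + 3/2x^2 + 1/8xy + 53/8x + 53/4y - 45/2, LT = y^4.
g_2 = x^3 - 8/9y^3 + 53/12x^2 + 149/18xy + 3y^2 - 112/9x + 2y - 193/36, LT = x^3.
g_3 = x^2y - 4/3y^3 + 20/3xy + 4/3x - 23/3, LT = x^2y.
g_4 = xy^2 + 2x + 3/2y - 9/2, LT = xy^2.
r = -6x + 15/2y - 3/2, LT = x.

S(g_2,r): lcm = x^3. S = 5/4x^2y - 8/9y^3 + 25/6x^2 + 149/18xy + 3y^2 - 112/9x + 2y - 193/36.
  reduce S modulo (g_1, g_2, g_3, g_4, r):
  remainder 7/9y^3 + 2719/288y^2 - 875/48y + 769/96 ≠ 0; add m_6 = 7/9y^3 + 2719/288y^2 - 875/48y + 769/96 to the basis.

S(g_3,r): lcm = x^2y. S = 5/4xy^2 - 4/3y^3 + 77/12xy + 4/3x - 23/3.
  reduce S modulo (g_1, g_2, g_3, g_4, r, m_6):
  remainder 2711/112y^2 - 579/16y + 671/56 ≠ 0; add m_7 = 2711/112y^2 - 579/16y + 671/56 to the basis.

S(g_4,r): lcm = xy^2. S = 5/4y^3 - 1/4y^2 + 2x + 3/2y - 9/2.
  reduce S modulo (g_1, g_2, g_3, g_4, r, m_6, m_7):
  remainder 3553081/347008y - 3553081/347008 ≠ 0; add m_8 = 3553081/347008y - 3553081/347008 to the basis.

The other S-polynomials (S(g_1,g_2), S(g_1,g_3), S(g_1,g_4), S(g_1,r), S(g_2,g_3), S(g_2,g_4), S(g_3,g_4), S(g_1,m_6), S(g_2,m_6), S(g_3,m_6), S(g_4,m_6), S(r,m_6), S(g_1,m_7), S(g_2,m_7), S(g_3,m_7), S(g_4,m_7), S(r,m_7), S(m_6,m_7), S(g_1,m_8), S(g_2,m_8), S(g_3,m_8), S(g_4,m_8), S(r,m_8), S(m_6,m_8), S(m_7,m_8)) all reduce to 0 modulo the current basis, so we have a Gröbner basis.
Inter-reduce: drop elements whose leading term is divisible by another's, tail-reduce, and make monic.
Reduced Gröbner basis: {x - 1, y - 1}.
The reduced Gröbner basis of I + (p) is {x - 1, y - 1} ≠ {1}, a proper ideal, so the enlarged system stays consistent: p is independent of I, with normal form -6x + 15/2y - 3/2.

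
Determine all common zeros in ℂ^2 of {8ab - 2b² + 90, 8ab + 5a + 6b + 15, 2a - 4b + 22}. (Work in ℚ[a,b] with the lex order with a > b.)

Compute a lex Gröbner basis by Buchberger's algorithm.
f_1 = 8ab - 2b² + 90, LT = ab.
f_2 = 8ab + 5a + 6b + 15, LT = ab.
f_3 = 2a - 4b + 22, LT = a.

S(f_1,f_2): lcm = ab. S = -⅝a - ¼b² - ¾b + 75/8.
  leading term a: subtract (-5/16)·f_3 from -⅝a - ¼b² - ¾b + 75/8 → -¼b² - 2b + 65/4
  leading term b²: no divisor's leading term divides it; move -¼b² to the remainder.
  leading term b: no divisor's leading term divides it; move -2b to the remainder.
  leading term 1: no divisor's leading term divides it; move 65/4 to the remainder.
  remainder -¼b² - 2b + 65/4 ≠ 0; add h_4 = -¼b² - 2b + 65/4 to the basis.

S(f_1,f_3): lcm = ab. S = 7/4b² - 11b + 45/4.
  leading term b²: subtract (-7)·h_4 from 7/4b² - 11b + 45/4 → -25b + 125
  leading term b: no divisor's leading term divides it; move -25b to the remainder.
  leading term 1: no divisor's leading term divides it; move 125 to the remainder.
  remainder -25b + 125 ≠ 0; add h_5 = -25b + 125 to the basis.

The other S-polynomials (S(f_2,f_3), S(f_1,h_4), S(f_2,h_4), S(f_3,h_4), S(f_1,h_5), S(f_2,h_5), S(f_3,h_5), S(h_4,h_5)) all reduce to 0 modulo the current basis, so we have a Gröbner basis.
Inter-reduce: drop elements whose leading term is divisible by another's, tail-reduce, and make monic.
Reduced Gröbner basis: {a + 1, b - 5}.

The lex basis is triangular: the last element involves only b. Solving b - 5 = 0 gives b ∈ {5}; substituting each value into the earlier elements determines the remaining variables.
  b = 5: the earlier basis element becomes a + 1 = 0, giving a = -1 — point (-1, 5).
Substituting each solution back into the original system confirms all equations vanish.

{(-1, 5)}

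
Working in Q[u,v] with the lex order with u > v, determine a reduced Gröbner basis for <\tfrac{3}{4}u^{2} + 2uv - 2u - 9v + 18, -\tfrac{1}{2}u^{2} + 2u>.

This is the nonlinear analogue of row-reducing a linear system.

f_1 = \tfrac{3}{4}u^{2} + 2uv - 2u - 9v + 18, LT = u^{2}.
f_2 = -\tfrac{1}{2}u^{2} + 2u, LT = u^{2}.

S(f_1,f_2): lcm = u^{2}. S = \tfrac{8}{3}uv + \tfrac{4}{3}u - 12v + 24.
  leading term uv: no divisor's leading term divides it; move \tfrac{8}{3}uv to the remainder.
  leading term u: no divisor's leading term divides it; move \tfrac{4}{3}u to the remainder.
  leading term v: no divisor's leading term divides it; move -12v to the remainder.
  leading term 1: no divisor's leading term divides it; move 24 to the remainder.
  remainder \tfrac{8}{3}uv + \tfrac{4}{3}u - 12v + 24 ≠ 0; add g_3 = \tfrac{8}{3}uv + \tfrac{4}{3}u - 12v + 24 to the basis.

S(f_1,g_3): lcm = u^{2}v. S = -\tfrac{1}{2}u^{2} + \tfrac{8}{3}uv^{2} + \tfrac{11}{6}uv - 9u - 12v^{2} + 24v.
  leading term u^{2}: subtract (-\tfrac{2}{3})·f_1 from -\tfrac{1}{2}u^{2} + \tfrac{8}{3}uv^{2} + \tfrac{11}{6}uv - 9u - 12v^{2} + 24v → \tfrac{8}{3}uv^{2} + \tfrac{19}{6}uv - \tfrac{31}{3}u - 12v^{2} + 18v + 12
  leading term uv^{2}: subtract (v)·g_3 from \tfrac{8}{3}uv^{2} + \tfrac{19}{6}uv - \tfrac{31}{3}u - 12v^{2} + 18v + 12 → \tfrac{11}{6}uv - \tfrac{31}{3}u - 6v + 12
  leading term uv: subtract (\tfrac{11}{16})·g_3 from \tfrac{11}{6}uv - \tfrac{31}{3}u - 6v + 12 → -\tfrac{45}{4}u + \tfrac{9}{4}v - \tfrac{9}{2}
  leading term u: no divisor's leading term divides it; move -\tfrac{45}{4}u to the remainder.
  leading term v: no divisor's leading term divides it; move \tfrac{9}{4}v to the remainder.
  leading term 1: no divisor's leading term divides it; move -\tfrac{9}{2} to the remainder.
  remainder -\tfrac{45}{4}u + \tfrac{9}{4}v - \tfrac{9}{2} ≠ 0; add g_4 = -\tfrac{45}{4}u + \tfrac{9}{4}v - \tfrac{9}{2} to the basis.

S(g_3,g_4): lcm = uv. S = \tfrac{1}{2}u + \tfrac{1}{5}v^{2} - \tfrac{49}{10}v + 9.
  leading term u: subtract (-\tfrac{2}{45})·g_4 from \tfrac{1}{2}u + \tfrac{1}{5}v^{2} - \tfrac{49}{10}v + 9 → \tfrac{1}{5}v^{2} - \tfrac{24}{5}v + \tfrac{44}{5}
  leading term v^{2}: no divisor's leading term divides it; move \tfrac{1}{5}v^{2} to the remainder.
  leading term v: no divisor's leading term divides it; move -\tfrac{24}{5}v to the remainder.
  leading term 1: no divisor's leading term divides it; move \tfrac{44}{5} to the remainder.
  remainder \tfrac{1}{5}v^{2} - \tfrac{24}{5}v + \tfrac{44}{5} ≠ 0; add g_5 = \tfrac{1}{5}v^{2} - \tfrac{24}{5}v + \tfrac{44}{5} to the basis.

The other S-polynomials (S(f_2,g_3), S(f_1,g_4), S(f_2,g_4), S(f_1,g_5), S(f_2,g_5), S(g_3,g_5), S(g_4,g_5)) all reduce to 0 modulo the current basis, so we have a Gröbner basis.
Inter-reduce: drop elements whose leading term is divisible by another's, tail-reduce, and make monic.

G = {u - \tfrac{1}{5}v + \tfrac{2}{5}, v^{2} - 24v + 44}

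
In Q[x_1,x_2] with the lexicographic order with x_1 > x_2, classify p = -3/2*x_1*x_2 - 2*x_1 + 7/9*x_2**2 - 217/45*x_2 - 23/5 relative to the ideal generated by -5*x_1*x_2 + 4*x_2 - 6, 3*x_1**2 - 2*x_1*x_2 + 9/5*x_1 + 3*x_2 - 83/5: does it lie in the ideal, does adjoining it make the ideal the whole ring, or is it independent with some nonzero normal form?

-3/2*x_1*x_2 - 2*x_1 + 7/9*x_2**2 - 217/45*x_2 - 23/5 lies in I (it reduces to 0).

First compute the reduced Gröbner basis of I by Buchberger's algorithm.
f_1 = -5*x_1*x_2 + 4*x_2 - 6, LT = x_1*x_2.
f_2 = 3*x_1**2 - 2*x_1*x_2 + 9/5*x_1 + 3*x_2 - 83/5, LT = x_1**2.

S(f_1,f_2): lcm = x_1**2*x_2. S = 2/3*x_1*x_2**2 - 7/5*x_1*x_2 + 6/5*x_1 - x_2**2 + 83/15*x_2.
  leading term x_1*x_2**2: subtract (-2/15*x_2)·f_1 from 2/3*x_1*x_2**2 - 7/5*x_1*x_2 + 6/5*x_1 - x_2**2 + 83/15*x_2 → -7/5*x_1*x_2 + 6/5*x_1 - 7/15*x_2**2 + 71/15*x_2
  leading term x_1*x_2: subtract (7/25)·f_1 from -7/5*x_1*x_2 + 6/5*x_1 - 7/15*x_2**2 + 71/15*x_2 → 6/5*x_1 - 7/15*x_2**2 + 271/75*x_2 + 42/25
  leading term x_1: no divisor's leading term divides it; move 6/5*x_1 to the remainder.
  leading term x_2**2: no divisor's leading term divides it; move -7/15*x_2**2 to the remainder.
  leading term x_2: no divisor's leading term divides it; move 271/75*x_2 to the remainder.
  leading term 1: no divisor's leading term divides it; move 42/25 to the remainder.
  remainder 6/5*x_1 - 7/15*x_2**2 + 271/75*x_2 + 42/25 ≠ 0; add h_3 = 6/5*x_1 - 7/15*x_2**2 + 271/75*x_2 + 42/25 to the basis.

S(f_1,h_3): lcm = x_1*x_2. S = 7/18*x_2**3 - 271/90*x_2**2 - 11/5*x_2 + 6/5.
  leading term x_2**3: no divisor's leading term divides it; move 7/18*x_2**3 to the remainder.
  leading term x_2**2: no divisor's leading term divides it; move -271/90*x_2**2 to the remainder.
  leading term x_2: no divisor's leading term divides it; move -11/5*x_2 to the remainder.
  leading term 1: no divisor's leading term divides it; move 6/5 to the remainder.
  remainder 7/18*x_2**3 - 271/90*x_2**2 - 11/5*x_2 + 6/5 ≠ 0; add h_4 = 7/18*x_2**3 - 271/90*x_2**2 - 11/5*x_2 + 6/5 to the basis.

The other S-polynomials (S(f_2,h_3), S(f_1,h_4), S(f_2,h_4), S(h_3,h_4)) all reduce to 0 modulo the current basis, so we have a Gröbner basis.
Inter-reduce: drop elements whose leading term is divisible by another's, tail-reduce, and make monic.
Reduced Gröbner basis: {x_1 - 7/18*x_2**2 + 271/90*x_2 + 7/5, x_2**3 - 271/35*x_2**2 - 198/35*x_2 + 108/35}.
Label its elements g_1 = x_1 - 7/18*x_2**2 + 271/90*x_2 + 7/5, g_2 = x_2**3 - 271/35*x_2**2 - 198/35*x_2 + 108/35.

Reduce p = -3/2*x_1*x_2 - 2*x_1 + 7/9*x_2**2 - 217/45*x_2 - 23/5 modulo G:
  leading term x_1*x_2: subtract (-3/2*x_2)·g_1 from -3/2*x_1*x_2 - 2*x_1 + 7/9*x_2**2 - 217/45*x_2 - 23/5 → -2*x_1 - 7/12*x_2**3 + 953/180*x_2**2 - 49/18*x_2 - 23/5
  leading term x_1: subtract (-2)·g_1 from -2*x_1 - 7/12*x_2**3 + 953/180*x_2**2 - 49/18*x_2 - 23/5 → -7/12*x_2**3 + 271/60*x_2**2 + 33/10*x_2 - 9/5
  leading term x_2**3: subtract (-7/12)·g_2 from -7/12*x_2**3 + 271/60*x_2**2 + 33/10*x_2 - 9/5 → 0
  normal form = 0.
Since the normal form is 0, p ∈ I.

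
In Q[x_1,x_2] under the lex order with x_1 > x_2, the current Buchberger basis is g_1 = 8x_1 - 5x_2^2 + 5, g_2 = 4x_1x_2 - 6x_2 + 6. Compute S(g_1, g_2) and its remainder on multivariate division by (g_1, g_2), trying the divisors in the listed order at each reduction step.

lcm(LM(g_1), LM(g_2)) = x_1x_2.
S = (lcm/LT(g_1))·g_1 − (lcm/LT(g_2))·g_2 = -5/8x_2^3 + 17/8x_2 - 3/2.
Reduce S modulo (g_1, g_2) in that order:
  leading term x_2^3: no divisor's leading term divides it; move -5/8x_2^3 to the remainder.
  leading term x_2: no divisor's leading term divides it; move 17/8x_2 to the remainder.
  leading term 1: no divisor's leading term divides it; move -3/2 to the remainder.
The remainder -5/8x_2^3 + 17/8x_2 - 3/2 is nonzero, so it would be added as the next basis element.

S(g_1, g_2) = -5/8x_2^3 + 17/8x_2 - 3/2; remainder on division = -5/8x_2^3 + 17/8x_2 - 3/2.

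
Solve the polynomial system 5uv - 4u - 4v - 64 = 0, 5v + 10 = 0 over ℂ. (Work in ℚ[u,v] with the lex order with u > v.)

Compute a lex Gröbner basis by Buchberger's algorithm.
f_1 = 5uv - 4u - 4v - 64, LT = uv.
f_2 = 5v + 10, LT = v.

S(f_1,f_2): lcm = uv. S = -14/5u - ⅘v - 64/5.
  leading term u: no divisor's leading term divides it; move -14/5u to the remainder.
  leading term v: subtract (-4/25)·f_2 from -⅘v - 64/5 → -56/5
  leading term 1: no divisor's leading term divides it; move -56/5 to the remainder.
  remainder -14/5u - 56/5 ≠ 0; add h_3 = -14/5u - 56/5 to the basis.

The other S-polynomials (S(f_1,h_3), S(f_2,h_3)) all reduce to 0 modulo the current basis, so we have a Gröbner basis.
Inter-reduce: drop elements whose leading term is divisible by another's, tail-reduce, and make monic.
Reduced Gröbner basis: {u + 4, v + 2}.

The lex basis is triangular: the last element involves only v. Solving v + 2 = 0 gives v ∈ {-2}; substituting each value into the earlier elements determines the remaining variables.
  v = -2: the earlier basis element becomes u + 4 = 0, giving u = -4 — point (-4, -2).
Check: every point annihilates each of the original generators.

{(-4, -2)}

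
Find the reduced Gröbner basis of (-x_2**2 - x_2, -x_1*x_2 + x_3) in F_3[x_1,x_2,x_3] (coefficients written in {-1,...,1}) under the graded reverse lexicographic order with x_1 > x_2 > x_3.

G = {x_1*x_2 - x_3, x_2**2 + x_2, x_1*x_3 + x_3**2, x_2*x_3 + x_3}

f_1 = -x_2**2 - x_2, LT = x_2**2.
f_2 = -x_1*x_2 + x_3, LT = x_1*x_2.

S(f_1,f_2): lcm = x_1*x_2**2. S = x_1*x_2 + x_2*x_3.
  leading term x_1*x_2: subtract (-1)·f_2 from x_1*x_2 + x_2*x_3 → x_2*x_3 + x_3
  leading term x_2*x_3: no divisor's leading term divides it; move x_2*x_3 to the remainder.
  leading term x_3: no divisor's leading term divides it; move x_3 to the remainder.
  remainder x_2*x_3 + x_3 ≠ 0; add g_3 = x_2*x_3 + x_3 to the basis.

S(f_2,g_3): lcm = x_1*x_2*x_3. S = -x_1*x_3 - x_3**2.
  leading term x_1*x_3: no divisor's leading term divides it; move -x_1*x_3 to the remainder.
  leading term x_3**2: no divisor's leading term divides it; move -x_3**2 to the remainder.
  remainder -x_1*x_3 - x_3**2 ≠ 0; add g_4 = -x_1*x_3 - x_3**2 to the basis.

The other S-polynomials (S(f_1,g_3), S(f_1,g_4), S(f_2,g_4), S(g_3,g_4)) all reduce to 0 modulo the current basis, so we have a Gröbner basis.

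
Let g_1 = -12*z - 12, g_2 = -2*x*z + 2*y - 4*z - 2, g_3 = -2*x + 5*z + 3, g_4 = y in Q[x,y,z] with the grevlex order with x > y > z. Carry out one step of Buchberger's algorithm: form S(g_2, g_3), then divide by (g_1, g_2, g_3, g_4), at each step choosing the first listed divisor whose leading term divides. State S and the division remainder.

lcm(LM(g_2), LM(g_3)) = x*z.
S = (lcm/LT(g_2))·g_2 − (lcm/LT(g_3))·g_3 = 5/2*z**2 - y + 7/2*z + 1.
Reduce S modulo (g_1, g_2, g_3, g_4) in that order:
  leading term z**2: subtract (-5/24*z)·g_1 from 5/2*z**2 - y + 7/2*z + 1 → -y + z + 1
  leading term y: subtract (-1)·g_4 from -y + z + 1 → z + 1
  leading term z: subtract (-1/12)·g_1 from z + 1 → 0
The remainder is 0, so this S-polynomial contributes no new basis element.

S(g_2, g_3) = 5/2*z**2 - y + 7/2*z + 1; remainder on division = 0.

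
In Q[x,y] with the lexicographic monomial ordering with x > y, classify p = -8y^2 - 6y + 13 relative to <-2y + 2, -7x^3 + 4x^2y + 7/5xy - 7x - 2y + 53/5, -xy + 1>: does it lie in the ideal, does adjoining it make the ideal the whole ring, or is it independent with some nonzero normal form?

Adjoining -8y^2 - 6y + 13 makes the ideal the whole ring: the system is inconsistent.

First compute the reduced Gröbner basis of I by Buchberger's algorithm.
f_1 = -2y + 2, LT = y.
f_2 = -7x^3 + 4x^2y + 7/5xy - 7x - 2y + 53/5, LT = x^3.
f_3 = -xy + 1, LT = xy.

S(f_1,f_3): lcm = xy. S = -x + 1.
  leading term x: no divisor's leading term divides it; move -x to the remainder.
  leading term 1: no divisor's leading term divides it; move 1 to the remainder.
  remainder -x + 1 ≠ 0; add h_4 = -x + 1 to the basis.

The other S-polynomials (S(f_1,f_2), S(f_2,f_3), S(f_1,h_4), S(f_2,h_4), S(f_3,h_4)) all reduce to 0 modulo the current basis, so we have a Gröbner basis.
Inter-reduce: drop elements whose leading term is divisible by another's, tail-reduce, and make monic.
Reduced Gröbner basis: {x - 1, y - 1}.
Label its elements g_1 = x - 1, g_2 = y - 1.

Reduce p = -8y^2 - 6y + 13 modulo G:
  leading term y^2: subtract (-8y)·g_2 from -8y^2 - 6y + 13 → -14y + 13
  leading term y: subtract (-14)·g_2 from -14y + 13 → -1
  leading term 1: no divisor's leading term divides it; move -1 to the remainder.
  normal form = -1.
The normal form is nonzero, so p ∉ I. Since p minus its normal form lies in I, I + (p) = I + (r) where r = -1; decide whether this ideal is the whole ring.
Here r = -1 is a nonzero constant, hence a unit: 1 ∈ I + (p), the Gröbner basis of I + (p) is {1}, and the enlarged system has no common solution — adjoining p is inconsistent.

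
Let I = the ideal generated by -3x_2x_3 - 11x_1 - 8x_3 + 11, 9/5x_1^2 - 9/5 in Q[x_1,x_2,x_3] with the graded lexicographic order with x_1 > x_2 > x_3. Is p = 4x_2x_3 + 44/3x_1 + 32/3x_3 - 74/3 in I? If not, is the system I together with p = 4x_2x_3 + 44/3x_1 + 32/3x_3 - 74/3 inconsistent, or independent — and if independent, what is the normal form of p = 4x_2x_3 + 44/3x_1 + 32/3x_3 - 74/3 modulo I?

Adjoining 4x_2x_3 + 44/3x_1 + 32/3x_3 - 74/3 makes the ideal the whole ring: the system is inconsistent.

First compute the reduced Gröbner basis of I by Buchberger's algorithm.
f_1 = -3x_2x_3 - 11x_1 - 8x_3 + 11, LT = x_2x_3.
f_2 = 9/5x_1^2 - 9/5, LT = x_1^2.

The S-polynomials (S(f_1,f_2)) all reduce to 0 modulo the current basis, so we have a Gröbner basis.
Inter-reduce: drop elements whose leading term is divisible by another's, tail-reduce, and make monic.
Reduced Gröbner basis: {x_1^2 - 1, x_2x_3 + 11/3x_1 + 8/3x_3 - 11/3}.
Label its elements g_1 = x_1^2 - 1, g_2 = x_2x_3 + 11/3x_1 + 8/3x_3 - 11/3.

Reduce p = 4x_2x_3 + 44/3x_1 + 32/3x_3 - 74/3 modulo G:
  leading term x_2x_3: subtract (4)·g_2 from 4x_2x_3 + 44/3x_1 + 32/3x_3 - 74/3 → -10
  leading term 1: no divisor's leading term divides it; move -10 to the remainder.
  normal form = -10.
The normal form is nonzero, so p ∉ I. Since p minus its normal form lies in I, I + (p) = I + (r) where r = -10; decide whether this ideal is the whole ring.
Here r = -10 is a nonzero constant, hence a unit: 1 ∈ I + (p), the Gröbner basis of I + (p) is {1}, and the enlarged system has no common solution — adjoining p is inconsistent.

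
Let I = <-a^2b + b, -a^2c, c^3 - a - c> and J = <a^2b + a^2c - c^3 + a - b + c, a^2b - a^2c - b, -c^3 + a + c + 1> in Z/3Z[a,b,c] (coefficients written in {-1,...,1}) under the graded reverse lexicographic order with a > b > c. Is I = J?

No, the ideals differ.

Since reduced Gröbner bases are canonical representatives of ideals under a given ordering, it suffices to compute and compare them.
Buchberger on the first generating set:
f_1 = -a^2b + b, LT = a^2b.
f_2 = -a^2c, LT = a^2c.
f_3 = c^3 - a - c, LT = c^3.

S(f_1,f_2): lcm = a^2bc. S = -bc.
  reduce S modulo (f_1, f_2, f_3):
  remainder -bc ≠ 0; add g_4 = -bc to the basis.

S(f_2,f_3): lcm = a^2c^3. S = a^3 + a^2c.
  reduce S modulo (f_1, f_2, f_3, g_4):
  remainder a^3 ≠ 0; add g_5 = a^3 to the basis.

S(f_3,g_4): lcm = bc^3. S = -ab - bc.
  reduce S modulo (f_1, f_2, f_3, g_4, g_5):
  remainder -ab ≠ 0; add g_6 = -ab to the basis.

S(f_1,g_6): lcm = a^2b. S = -b.
  reduce S modulo (f_1, f_2, f_3, g_4, g_5, g_6):
  remainder -b ≠ 0; add g_7 = -b to the basis.

The other S-polynomials (S(f_1,f_3), S(f_1,g_4), S(f_2,g_4), S(f_1,g_5), S(f_2,g_5), S(f_3,g_5), S(g_4,g_5), S(f_2,g_6), S(f_3,g_6), S(g_4,g_6), S(g_5,g_6), S(f_1,g_7), S(f_2,g_7), S(f_3,g_7), S(g_4,g_7), S(g_5,g_7), S(g_6,g_7)) all reduce to 0 modulo the current basis, so we have a Gröbner basis.
Inter-reduce: drop elements whose leading term is divisible by another's, tail-reduce, and make monic.
Reduced Gröbner basis: {a^3, a^2c, c^3 - a - c, b}.

Buchberger on the second generating set:
h_1 = a^2b + a^2c - c^3 + a - b + c, LT = a^2b.
h_2 = a^2b - a^2c - b, LT = a^2b.
h_3 = -c^3 + a + c + 1, LT = c^3.

S(h_1,h_2): lcm = a^2b. S = -a^2c - c^3 + a + c.
  reduce S modulo (h_1, h_2, h_3):
  remainder -a^2c - 1 ≠ 0; add k_4 = -a^2c - 1 to the basis.

S(h_1,k_4): lcm = a^2bc. S = a^2c^2 - c^4 + ac - bc + c^2 - b.
  reduce S modulo (h_1, h_2, h_3, k_4):
  remainder -bc - b + c ≠ 0; add k_5 = -bc - b + c to the basis.

S(h_3,k_4): lcm = a^2c^3. S = -a^3 - a^2c - a^2 - c^2.
  reduce S modulo (h_1, h_2, h_3, k_4, k_5):
  remainder -a^3 - a^2 - c^2 + 1 ≠ 0; add k_6 = -a^3 - a^2 - c^2 + 1 to the basis.

S(h_3,k_5): lcm = bc^3. S = -bc^2 + c^3 - ab - bc - b.
  reduce S modulo (h_1, h_2, h_3, k_4, k_5, k_6):
  remainder -ab - c^2 + a - b + c + 1 ≠ 0; add k_7 = -ab - c^2 + a - b + c + 1 to the basis.

S(h_1,k_7): lcm = a^2b. S = a^2c - ac^2 - c^3 + a^2 - ab + ac - a - b + c.
  reduce S modulo (h_1, h_2, h_3, k_4, k_5, k_6, k_7):
  remainder -ac^2 + a^2 + ac + c^2 - c ≠ 0; add k_8 = -ac^2 + a^2 + ac + c^2 - c to the basis.

S(h_1,k_8): lcm = a^2bc^2. S = a^2c^3 - c^5 + a^3b + a^2bc + abc^2 - abc + ac^2 - bc^2 + c^3.
  reduce S modulo (h_1, h_2, h_3, k_4, k_5, k_6, k_7, k_8):
  remainder a^2 - ac + c^2 - a + b ≠ 0; add k_9 = a^2 - ac + c^2 - a + b to the basis.

S(h_1,k_9): lcm = a^2b. S = a^2c + abc - bc^2 - c^3 + ab - b^2 + a - b + c.
  reduce S modulo (h_1, h_2, h_3, k_4, k_5, k_6, k_7, k_8, k_9):
  remainder -b^2 + ac - c^2 + b + c + 1 ≠ 0; add k_10 = -b^2 + ac - c^2 + b + c + 1 to the basis.

The other S-polynomials (S(h_1,h_3), S(h_2,h_3), S(h_2,k_4), S(h_1,k_5), S(h_2,k_5), S(k_4,k_5), S(h_1,k_6), S(h_2,k_6), S(h_3,k_6), S(k_4,k_6), S(k_5,k_6), S(h_2,k_7), S(h_3,k_7), S(k_4,k_7), S(k_5,k_7), S(k_6,k_7), S(h_2,k_8), S(h_3,k_8), S(k_4,k_8), S(k_5,k_8), S(k_6,k_8), S(k_7,k_8), S(h_2,k_9), S(h_3,k_9), S(k_4,k_9), S(k_5,k_9), S(k_6,k_9), S(k_7,k_9), S(k_8,k_9), S(h_1,k_10), S(h_2,k_10), S(h_3,k_10), S(k_4,k_10), S(k_5,k_10), S(k_6,k_10), S(k_7,k_10), S(k_8,k_10), S(k_9,k_10)) all reduce to 0 modulo the current basis, so we have a Gröbner basis.
Inter-reduce: drop elements whose leading term is divisible by another's, tail-reduce, and make monic.
Reduced Gröbner basis: {ac^2 + ac - a + b + c, c^3 - a - c - 1, a^2 - ac + c^2 - a + b, ab + c^2 - a + b - c - 1, b^2 - ac + c^2 - b - c - 1, bc + b - c}.

Since the reduced bases disagree, the two ideals are not the same.
The choice of monomial ordering does not affect the verdict — as long as both bases are computed under the same ordering, their equality decides ideal equality.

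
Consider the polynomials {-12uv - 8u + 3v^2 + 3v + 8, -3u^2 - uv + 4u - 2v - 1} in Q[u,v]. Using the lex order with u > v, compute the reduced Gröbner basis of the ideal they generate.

f_1 = -12uv - 8u + 3v^2 + 3v + 8, LT = uv.
f_2 = -3u^2 - uv + 4u - 2v - 1, LT = u^2.

S(f_1,f_2): lcm = u^2v. S = 2/3u^2 - 7/12uv^2 + 13/12uv - 2/3u - 2/3v^2 - 1/3v.
  leading term u^2: subtract (-2/9)·f_2 from 2/3u^2 - 7/12uv^2 + 13/12uv - 2/3u - 2/3v^2 - 1/3v → -7/12uv^2 + 31/36uv + 2/9u - 2/3v^2 - 7/9v - 2/9
  leading term uv^2: subtract (7/144v)·f_1 from -7/12uv^2 + 31/36uv + 2/9u - 2/3v^2 - 7/9v - 2/9 → 5/4uv + 2/9u - 7/48v^3 - 13/16v^2 - 7/6v - 2/9
  leading term uv: subtract (-5/48)·f_1 from 5/4uv + 2/9u - 7/48v^3 - 13/16v^2 - 7/6v - 2/9 → -11/18u - 7/48v^3 - 1/2v^2 - 41/48v + 11/18
  leading term u: no divisor's leading term divides it; move -11/18u to the remainder.
  leading term v^3: no divisor's leading term divides it; move -7/48v^3 to the remainder.
  leading term v^2: no divisor's leading term divides it; move -1/2v^2 to the remainder.
  leading term v: no divisor's leading term divides it; move -41/48v to the remainder.
  leading term 1: no divisor's leading term divides it; move 11/18 to the remainder.
  remainder -11/18u - 7/48v^3 - 1/2v^2 - 41/48v + 11/18 ≠ 0; add g_3 = -11/18u - 7/48v^3 - 1/2v^2 - 41/48v + 11/18 to the basis.

S(f_1,g_3): lcm = uv. S = 2/3u - 21/88v^4 - 9/11v^3 - 145/88v^2 + 3/4v - 2/3.
  leading term u: subtract (-12/11)·g_3 from 2/3u - 21/88v^4 - 9/11v^3 - 145/88v^2 + 3/4v - 2/3 → -21/88v^4 - 43/44v^3 - 193/88v^2 - 2/11v
  leading term v^4: no divisor's leading term divides it; move -21/88v^4 to the remainder.
  leading term v^3: no divisor's leading term divides it; move -43/44v^3 to the remainder.
  leading term v^2: no divisor's leading term divides it; move -193/88v^2 to the remainder.
  leading term v: no divisor's leading term divides it; move -2/11v to the remainder.
  remainder -21/88v^4 - 43/44v^3 - 193/88v^2 - 2/11v ≠ 0; add g_4 = -21/88v^4 - 43/44v^3 - 193/88v^2 - 2/11v to the basis.

S(f_2,g_3): lcm = u^2. S = -21/88uv^3 - 9/11uv^2 - 281/264uv - 1/3u + 2/3v + 1/3.
  leading term uv^3: subtract (7/352v^2)·f_1 from -21/88uv^3 - 9/11uv^2 - 281/264uv - 1/3u + 2/3v + 1/3 → -29/44uv^2 - 281/264uv - 1/3u - 21/352v^4 - 21/352v^3 - 7/44v^2 + 2/3v + 1/3
  leading term uv^2: subtract (29/528v)·f_1 from -29/44uv^2 - 281/264uv - 1/3u - 21/352v^4 - 21/352v^3 - 7/44v^2 + 2/3v + 1/3 → -5/8uv - 1/3u - 21/352v^4 - 79/352v^3 - 57/176v^2 + 5/22v + 1/3
  leading term uv: subtract (5/96)·f_1 from -5/8uv - 1/3u - 21/352v^4 - 79/352v^3 - 57/176v^2 + 5/22v + 1/3 → 1/12u - 21/352v^4 - 79/352v^3 - 169/352v^2 + 25/352v - 1/12
  leading term u: subtract (-3/22)·g_3 from 1/12u - 21/352v^4 - 79/352v^3 - 169/352v^2 + 25/352v - 1/12 → -21/352v^4 - 43/176v^3 - 193/352v^2 - 1/22v
  leading term v^4: subtract (1/4)·g_4 from -21/352v^4 - 43/176v^3 - 193/352v^2 - 1/22v → 0
  remainder 0.

S(f_1,g_4): lcm = uv^4. S = -24/7uv^3 - 193/21uv^2 - 16/21uv - 1/4v^5 - 1/4v^4 - 2/3v^3.
  leading term uv^3: subtract (2/7v^2)·f_1 from -24/7uv^3 - 193/21uv^2 - 16/21uv - 1/4v^5 - 1/4v^4 - 2/3v^3 → -145/21uv^2 - 16/21uv - 1/4v^5 - 31/28v^4 - 32/21v^3 - 16/7v^2
  leading term uv^2: subtract (145/252v)·f_1 from -145/21uv^2 - 16/21uv - 1/4v^5 - 31/28v^4 - 32/21v^3 - 16/7v^2 → 242/63uv - 1/4v^5 - 31/28v^4 - 13/4v^3 - 337/84v^2 - 290/63v
  leading term uv: subtract (-121/378)·f_1 from 242/63uv - 1/4v^5 - 31/28v^4 - 13/4v^3 - 337/84v^2 - 290/63v → -484/189u - 1/4v^5 - 31/28v^4 - 13/4v^3 - 769/252v^2 - 51/14v + 484/189
  leading term u: subtract (88/21)·g_3 from -484/189u - 1/4v^5 - 31/28v^4 - 13/4v^3 - 769/252v^2 - 51/14v + 484/189 → -1/4v^5 - 31/28v^4 - 95/36v^3 - 241/252v^2 - 4/63v
  leading term v^5: subtract (22/21v)·g_4 from -1/4v^5 - 31/28v^4 - 95/36v^3 - 241/252v^2 - 4/63v → -1/12v^4 - 43/126v^3 - 193/252v^2 - 4/63v
  leading term v^4: subtract (22/63)·g_4 from -1/12v^4 - 43/126v^3 - 193/252v^2 - 4/63v → 0
  remainder 0.

S(f_2,g_4): leading monomials are coprime, so the S-polynomial reduces to 0 (Buchberger's first criterion).
S(g_3,g_4): leading monomials are coprime, so the S-polynomial reduces to 0 (Buchberger's first criterion).
Every S-polynomial of the final basis reduces to 0, so we have a Gröbner basis.
Inter-reduce: drop elements whose leading term is divisible by another's, tail-reduce, and make monic.

G = {u + 21/88v^3 + 9/11v^2 + 123/88v - 1, v^4 + 86/21v^3 + 193/21v^2 + 16/21v}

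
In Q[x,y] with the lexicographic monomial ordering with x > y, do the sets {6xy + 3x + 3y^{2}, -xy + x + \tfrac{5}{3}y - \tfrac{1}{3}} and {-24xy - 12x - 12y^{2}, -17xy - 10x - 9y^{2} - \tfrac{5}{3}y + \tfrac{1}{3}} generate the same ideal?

Equality of ideals is decidable: compute both reduced Gröbner bases (unique for the ordering) and check whether they agree.
Buchberger on the first generating set:
f_1 = 6xy + 3x + 3y^{2}, LT = xy.
f_2 = -xy + x + \tfrac{5}{3}y - \tfrac{1}{3}, LT = xy.

S(f_1,f_2): lcm = xy. S = \tfrac{3}{2}x + \tfrac{1}{2}y^{2} + \tfrac{5}{3}y - \tfrac{1}{3}.
  leading term x: no divisor's leading term divides it; move \tfrac{3}{2}x to the remainder.
  leading term y^{2}: no divisor's leading term divides it; move \tfrac{1}{2}y^{2} to the remainder.
  leading term y: no divisor's leading term divides it; move \tfrac{5}{3}y to the remainder.
  leading term 1: no divisor's leading term divides it; move -\tfrac{1}{3} to the remainder.
  remainder \tfrac{3}{2}x + \tfrac{1}{2}y^{2} + \tfrac{5}{3}y - \tfrac{1}{3} ≠ 0; add g_3 = \tfrac{3}{2}x + \tfrac{1}{2}y^{2} + \tfrac{5}{3}y - \tfrac{1}{3} to the basis.

S(f_1,g_3): lcm = xy. S = \tfrac{1}{2}x - \tfrac{1}{3}y^{3} - \tfrac{11}{18}y^{2} + \tfrac{2}{9}y.
  leading term x: subtract (\tfrac{1}{3})·g_3 from \tfrac{1}{2}x - \tfrac{1}{3}y^{3} - \tfrac{11}{18}y^{2} + \tfrac{2}{9}y → -\tfrac{1}{3}y^{3} - \tfrac{7}{9}y^{2} - \tfrac{1}{3}y + \tfrac{1}{9}
  leading term y^{3}: no divisor's leading term divides it; move -\tfrac{1}{3}y^{3} to the remainder.
  leading term y^{2}: no divisor's leading term divides it; move -\tfrac{7}{9}y^{2} to the remainder.
  leading term y: no divisor's leading term divides it; move -\tfrac{1}{3}y to the remainder.
  leading term 1: no divisor's leading term divides it; move \tfrac{1}{9} to the remainder.
  remainder -\tfrac{1}{3}y^{3} - \tfrac{7}{9}y^{2} - \tfrac{1}{3}y + \tfrac{1}{9} ≠ 0; add g_4 = -\tfrac{1}{3}y^{3} - \tfrac{7}{9}y^{2} - \tfrac{1}{3}y + \tfrac{1}{9} to the basis.

The other S-polynomials (S(f_2,g_3), S(f_1,g_4), S(f_2,g_4), S(g_3,g_4)) all reduce to 0 modulo the current basis, so we have a Gröbner basis.
Inter-reduce: drop elements whose leading term is divisible by another's, tail-reduce, and make monic.
Reduced Gröbner basis: {x + \tfrac{1}{3}y^{2} + \tfrac{10}{9}y - \tfrac{2}{9}, y^{3} + \tfrac{7}{3}y^{2} + y - \tfrac{1}{3}}.

Buchberger on the second generating set:
h_1 = -24xy - 12x - 12y^{2}, LT = xy.
h_2 = -17xy - 10x - 9y^{2} - \tfrac{5}{3}y + \tfrac{1}{3}, LT = xy.

S(h_1,h_2): lcm = xy. S = -\tfrac{3}{34}x - \tfrac{1}{34}y^{2} - \tfrac{5}{51}y + \tfrac{1}{51}.
  leading term x: no divisor's leading term divides it; move -\tfrac{3}{34}x to the remainder.
  leading term y^{2}: no divisor's leading term divides it; move -\tfrac{1}{34}y^{2} to the remainder.
  leading term y: no divisor's leading term divides it; move -\tfrac{5}{51}y to the remainder.
  leading term 1: no divisor's leading term divides it; move \tfrac{1}{51} to the remainder.
  remainder -\tfrac{3}{34}x - \tfrac{1}{34}y^{2} - \tfrac{5}{51}y + \tfrac{1}{51} ≠ 0; add k_3 = -\tfrac{3}{34}x - \tfrac{1}{34}y^{2} - \tfrac{5}{51}y + \tfrac{1}{51} to the basis.

S(h_1,k_3): lcm = xy. S = \tfrac{1}{2}x - \tfrac{1}{3}y^{3} - \tfrac{11}{18}y^{2} + \tfrac{2}{9}y.
  leading term x: subtract (-\tfrac{17}{3})·k_3 from \tfrac{1}{2}x - \tfrac{1}{3}y^{3} - \tfrac{11}{18}y^{2} + \tfrac{2}{9}y → -\tfrac{1}{3}y^{3} - \tfrac{7}{9}y^{2} - \tfrac{1}{3}y + \tfrac{1}{9}
  leading term y^{3}: no divisor's leading term divides it; move -\tfrac{1}{3}y^{3} to the remainder.
  leading term y^{2}: no divisor's leading term divides it; move -\tfrac{7}{9}y^{2} to the remainder.
  leading term y: no divisor's leading term divides it; move -\tfrac{1}{3}y to the remainder.
  leading term 1: no divisor's leading term divides it; move \tfrac{1}{9} to the remainder.
  remainder -\tfrac{1}{3}y^{3} - \tfrac{7}{9}y^{2} - \tfrac{1}{3}y + \tfrac{1}{9} ≠ 0; add k_4 = -\tfrac{1}{3}y^{3} - \tfrac{7}{9}y^{2} - \tfrac{1}{3}y + \tfrac{1}{9} to the basis.

The other S-polynomials (S(h_2,k_3), S(h_1,k_4), S(h_2,k_4), S(k_3,k_4)) all reduce to 0 modulo the current basis, so we have a Gröbner basis.
Inter-reduce: drop elements whose leading term is divisible by another's, tail-reduce, and make monic.
Reduced Gröbner basis: {x + \tfrac{1}{3}y^{2} + \tfrac{10}{9}y - \tfrac{2}{9}, y^{3} + \tfrac{7}{3}y^{2} + y - \tfrac{1}{3}}.

The two bases agree; hence the ideals are identical.

Yes, the ideals are equal.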